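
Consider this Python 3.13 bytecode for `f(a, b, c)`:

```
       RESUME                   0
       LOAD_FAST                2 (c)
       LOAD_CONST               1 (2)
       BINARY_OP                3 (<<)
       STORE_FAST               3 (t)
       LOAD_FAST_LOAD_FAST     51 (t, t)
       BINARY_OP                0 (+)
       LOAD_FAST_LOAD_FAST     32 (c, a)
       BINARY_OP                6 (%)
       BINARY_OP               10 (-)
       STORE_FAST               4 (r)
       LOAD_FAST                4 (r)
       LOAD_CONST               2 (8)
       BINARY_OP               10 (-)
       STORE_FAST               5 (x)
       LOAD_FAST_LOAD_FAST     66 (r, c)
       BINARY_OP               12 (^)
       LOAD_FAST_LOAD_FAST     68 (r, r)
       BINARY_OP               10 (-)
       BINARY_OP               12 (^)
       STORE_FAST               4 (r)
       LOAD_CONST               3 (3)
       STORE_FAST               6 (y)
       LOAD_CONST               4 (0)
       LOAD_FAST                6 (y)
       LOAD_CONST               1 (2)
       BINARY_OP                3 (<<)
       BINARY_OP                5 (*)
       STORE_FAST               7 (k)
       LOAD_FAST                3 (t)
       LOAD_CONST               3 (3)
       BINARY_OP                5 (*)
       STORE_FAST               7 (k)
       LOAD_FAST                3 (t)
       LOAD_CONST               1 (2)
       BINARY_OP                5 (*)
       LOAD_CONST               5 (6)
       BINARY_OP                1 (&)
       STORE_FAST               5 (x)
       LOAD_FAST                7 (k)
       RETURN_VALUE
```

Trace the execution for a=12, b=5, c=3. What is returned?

36

LOAD_FAST c → push 3. Stack: [3]
LOAD_CONST → push 2. Stack: [3, 2]
BINARY_OP << → 3 << 2 = 12. Stack: [12]
STORE_FAST t → t=12. Stack: []
LOAD_FAST_LOAD_FAST t,t → push 12,12. Stack: [12, 12]
BINARY_OP + → 12 + 12 = 24. Stack: [24]
LOAD_FAST_LOAD_FAST c,a → push 3,12. Stack: [24, 3, 12]
BINARY_OP % → 3 % 12 = 3. Stack: [24, 3]
BINARY_OP - → 24 - 3 = 21. Stack: [21]
STORE_FAST r → r=21. Stack: []
LOAD_FAST r → push 21. Stack: [21]
LOAD_CONST → push 8. Stack: [21, 8]
BINARY_OP - → 21 - 8 = 13. Stack: [13]
STORE_FAST x → x=13. Stack: []
LOAD_FAST_LOAD_FAST r,c → push 21,3. Stack: [21, 3]
BINARY_OP ^ → 21 ^ 3 = 22. Stack: [22]
LOAD_FAST_LOAD_FAST r,r → push 21,21. Stack: [22, 21, 21]
BINARY_OP - → 21 - 21 = 0. Stack: [22, 0]
BINARY_OP ^ → 22 ^ 0 = 22. Stack: [22]
STORE_FAST r → r=22. Stack: []
LOAD_CONST → push 3. Stack: [3]
STORE_FAST y → y=3. Stack: []
LOAD_CONST → push 0. Stack: [0]
LOAD_FAST y → push 3. Stack: [0, 3]
LOAD_CONST → push 2. Stack: [0, 3, 2]
BINARY_OP << → 3 << 2 = 12. Stack: [0, 12]
BINARY_OP * → 0 * 12 = 0. Stack: [0]
STORE_FAST k → k=0. Stack: []
LOAD_FAST t → push 12. Stack: [12]
LOAD_CONST → push 3. Stack: [12, 3]
BINARY_OP * → 12 * 3 = 36. Stack: [36]
STORE_FAST k → k=36. Stack: []
LOAD_FAST t → push 12. Stack: [12]
LOAD_CONST → push 2. Stack: [12, 2]
BINARY_OP * → 12 * 2 = 24. Stack: [24]
LOAD_CONST → push 6. Stack: [24, 6]
BINARY_OP & → 24 & 6 = 0. Stack: [0]
STORE_FAST x → x=0. Stack: []
LOAD_FAST k → push 36. Stack: [36]
RETURN_VALUE → return 36.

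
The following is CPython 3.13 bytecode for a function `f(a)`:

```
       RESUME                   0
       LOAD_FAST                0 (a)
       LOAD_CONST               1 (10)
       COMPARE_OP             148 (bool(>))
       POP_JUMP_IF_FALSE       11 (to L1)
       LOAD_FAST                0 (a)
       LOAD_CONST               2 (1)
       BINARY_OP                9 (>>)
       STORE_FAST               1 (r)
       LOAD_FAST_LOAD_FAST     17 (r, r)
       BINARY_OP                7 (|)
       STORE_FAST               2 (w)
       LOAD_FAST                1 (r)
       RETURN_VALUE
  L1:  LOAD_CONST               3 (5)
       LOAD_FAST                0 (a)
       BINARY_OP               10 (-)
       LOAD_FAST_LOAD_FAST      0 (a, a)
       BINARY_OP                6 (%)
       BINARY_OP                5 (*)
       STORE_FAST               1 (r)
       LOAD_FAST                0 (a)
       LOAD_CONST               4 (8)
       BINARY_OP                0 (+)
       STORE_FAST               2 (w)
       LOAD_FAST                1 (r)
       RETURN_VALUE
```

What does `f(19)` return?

LOAD_FAST a → push 19. Stack: [19]
LOAD_CONST → push 10. Stack: [19, 10]
COMPARE_OP bool(>) → 19 vs 10 = True. Stack: [True]
POP_JUMP_IF_FALSE → pop True; no jump. Stack: []
LOAD_FAST a → push 19. Stack: [19]
LOAD_CONST → push 1. Stack: [19, 1]
BINARY_OP >> → 19 >> 1 = 9. Stack: [9]
STORE_FAST r → r=9. Stack: []
LOAD_FAST_LOAD_FAST r,r → push 9,9. Stack: [9, 9]
BINARY_OP | → 9 | 9 = 9. Stack: [9]
STORE_FAST w → w=9. Stack: []
LOAD_FAST r → push 9. Stack: [9]
RETURN_VALUE → return 9.

9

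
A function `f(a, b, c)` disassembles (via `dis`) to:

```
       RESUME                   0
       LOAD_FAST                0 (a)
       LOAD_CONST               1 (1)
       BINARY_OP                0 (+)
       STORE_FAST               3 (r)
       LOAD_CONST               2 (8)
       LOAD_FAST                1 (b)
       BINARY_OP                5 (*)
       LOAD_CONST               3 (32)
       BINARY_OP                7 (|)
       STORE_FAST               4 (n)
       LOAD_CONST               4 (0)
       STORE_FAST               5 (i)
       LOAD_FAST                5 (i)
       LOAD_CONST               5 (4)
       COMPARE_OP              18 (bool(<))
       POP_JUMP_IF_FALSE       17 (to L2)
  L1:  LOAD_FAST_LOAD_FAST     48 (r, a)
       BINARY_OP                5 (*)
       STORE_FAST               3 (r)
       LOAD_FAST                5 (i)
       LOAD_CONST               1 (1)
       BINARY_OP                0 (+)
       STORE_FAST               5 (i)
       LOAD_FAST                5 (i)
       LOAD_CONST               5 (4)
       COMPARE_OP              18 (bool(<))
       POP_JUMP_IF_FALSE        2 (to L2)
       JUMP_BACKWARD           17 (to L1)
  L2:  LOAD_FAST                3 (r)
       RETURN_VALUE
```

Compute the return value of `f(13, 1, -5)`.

399854

LOAD_FAST a → push 13. Stack: [13]
LOAD_CONST → push 1. Stack: [13, 1]
BINARY_OP + → 13 + 1 = 14. Stack: [14]
STORE_FAST r → r=14. Stack: []
LOAD_CONST → push 8. Stack: [8]
LOAD_FAST b → push 1. Stack: [8, 1]
BINARY_OP * → 8 * 1 = 8. Stack: [8]
LOAD_CONST → push 32. Stack: [8, 32]
BINARY_OP | → 8 | 32 = 40. Stack: [40]
STORE_FAST n → n=40. Stack: []
LOAD_CONST → push 0. Stack: [0]
STORE_FAST i → i=0. Stack: []
LOAD_FAST i → push 0. Stack: [0]
LOAD_CONST → push 4. Stack: [0, 4]
COMPARE_OP bool(<) → 0 vs 4 = True. Stack: [True]
POP_JUMP_IF_FALSE → pop True; no jump. Stack: []
LOAD_FAST_LOAD_FAST r,a → push 14,13. Stack: [14, 13]
BINARY_OP * → 14 * 13 = 182. Stack: [182]
STORE_FAST r → r=182. Stack: []
LOAD_FAST i → push 0. Stack: [0]
LOAD_CONST → push 1. Stack: [0, 1]
BINARY_OP + → 0 + 1 = 1. Stack: [1]
STORE_FAST i → i=1. Stack: []
LOAD_FAST i → push 1. Stack: [1]
LOAD_CONST → push 4. Stack: [1, 4]
COMPARE_OP bool(<) → 1 vs 4 = True. Stack: [True]
POP_JUMP_IF_FALSE → pop True; no jump. Stack: []
LOAD_FAST_LOAD_FAST r,a → push 182,13. Stack: [182, 13]
BINARY_OP * → 182 * 13 = 2366. Stack: [2366]
STORE_FAST r → r=2366. Stack: []
LOAD_FAST i → push 1. Stack: [1]
LOAD_CONST → push 1. Stack: [1, 1]
BINARY_OP + → 1 + 1 = 2. Stack: [2]
STORE_FAST i → i=2. Stack: []
LOAD_FAST i → push 2. Stack: [2]
LOAD_CONST → push 4. Stack: [2, 4]
COMPARE_OP bool(<) → 2 vs 4 = True. Stack: [True]
POP_JUMP_IF_FALSE → pop True; no jump. Stack: []
LOAD_FAST_LOAD_FAST r,a → push 2366,13. Stack: [2366, 13]
BINARY_OP * → 2366 * 13 = 30758. Stack: [30758]
STORE_FAST r → r=30758. Stack: []
LOAD_FAST i → push 2. Stack: [2]
LOAD_CONST → push 1. Stack: [2, 1]
BINARY_OP + → 2 + 1 = 3. Stack: [3]
STORE_FAST i → i=3. Stack: []
LOAD_FAST i → push 3. Stack: [3]
LOAD_CONST → push 4. Stack: [3, 4]
COMPARE_OP bool(<) → 3 vs 4 = True. Stack: [True]
POP_JUMP_IF_FALSE → pop True; no jump. Stack: []
LOAD_FAST_LOAD_FAST r,a → push 30758,13. Stack: [30758, 13]
BINARY_OP * → 30758 * 13 = 399854. Stack: [399854]
STORE_FAST r → r=399854. Stack: []
LOAD_FAST i → push 3. Stack: [3]
LOAD_CONST → push 1. Stack: [3, 1]
BINARY_OP + → 3 + 1 = 4. Stack: [4]
STORE_FAST i → i=4. Stack: []
LOAD_FAST i → push 4. Stack: [4]
LOAD_CONST → push 4. Stack: [4, 4]
COMPARE_OP bool(<) → 4 vs 4 = False. Stack: [False]
POP_JUMP_IF_FALSE → pop False; jump. Stack: []
LOAD_FAST r → push 399854. Stack: [399854]
RETURN_VALUE → return 399854.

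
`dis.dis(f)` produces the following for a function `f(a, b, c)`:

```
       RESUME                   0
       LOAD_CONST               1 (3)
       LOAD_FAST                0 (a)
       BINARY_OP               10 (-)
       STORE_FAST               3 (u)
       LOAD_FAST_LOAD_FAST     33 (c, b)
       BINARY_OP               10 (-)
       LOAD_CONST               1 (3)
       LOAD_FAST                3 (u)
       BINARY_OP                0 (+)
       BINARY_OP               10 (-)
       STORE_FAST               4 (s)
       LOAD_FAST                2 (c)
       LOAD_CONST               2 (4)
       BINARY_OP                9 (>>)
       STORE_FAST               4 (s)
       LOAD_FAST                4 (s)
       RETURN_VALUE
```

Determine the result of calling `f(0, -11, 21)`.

LOAD_CONST → push 3. Stack: [3]
LOAD_FAST a → push 0. Stack: [3, 0]
BINARY_OP - → 3 - 0 = 3. Stack: [3]
STORE_FAST u → u=3. Stack: []
LOAD_FAST_LOAD_FAST c,b → push 21,-11. Stack: [21, -11]
BINARY_OP - → 21 - -11 = 32. Stack: [32]
LOAD_CONST → push 3. Stack: [32, 3]
LOAD_FAST u → push 3. Stack: [32, 3, 3]
BINARY_OP + → 3 + 3 = 6. Stack: [32, 6]
BINARY_OP - → 32 - 6 = 26. Stack: [26]
STORE_FAST s → s=26. Stack: []
LOAD_FAST c → push 21. Stack: [21]
LOAD_CONST → push 4. Stack: [21, 4]
BINARY_OP >> → 21 >> 4 = 1. Stack: [1]
STORE_FAST s → s=1. Stack: []
LOAD_FAST s → push 1. Stack: [1]
RETURN_VALUE → return 1.

1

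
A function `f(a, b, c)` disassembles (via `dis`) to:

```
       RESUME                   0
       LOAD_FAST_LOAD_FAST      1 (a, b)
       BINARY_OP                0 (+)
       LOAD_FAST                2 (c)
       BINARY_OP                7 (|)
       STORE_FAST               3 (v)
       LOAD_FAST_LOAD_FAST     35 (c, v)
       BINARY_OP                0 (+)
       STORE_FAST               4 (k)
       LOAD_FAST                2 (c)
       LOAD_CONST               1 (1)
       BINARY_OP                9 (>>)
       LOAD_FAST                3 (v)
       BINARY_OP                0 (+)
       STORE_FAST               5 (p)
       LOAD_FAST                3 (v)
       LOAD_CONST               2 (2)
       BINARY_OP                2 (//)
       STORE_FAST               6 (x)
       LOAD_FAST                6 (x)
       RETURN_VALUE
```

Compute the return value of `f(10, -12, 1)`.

-1

LOAD_FAST_LOAD_FAST a,b → push 10,-12. Stack: [10, -12]
BINARY_OP + → 10 + -12 = -2. Stack: [-2]
LOAD_FAST c → push 1. Stack: [-2, 1]
BINARY_OP | → -2 | 1 = -1. Stack: [-1]
STORE_FAST v → v=-1. Stack: []
LOAD_FAST_LOAD_FAST c,v → push 1,-1. Stack: [1, -1]
BINARY_OP + → 1 + -1 = 0. Stack: [0]
STORE_FAST k → k=0. Stack: []
LOAD_FAST c → push 1. Stack: [1]
LOAD_CONST → push 1. Stack: [1, 1]
BINARY_OP >> → 1 >> 1 = 0. Stack: [0]
LOAD_FAST v → push -1. Stack: [0, -1]
BINARY_OP + → 0 + -1 = -1. Stack: [-1]
STORE_FAST p → p=-1. Stack: []
LOAD_FAST v → push -1. Stack: [-1]
LOAD_CONST → push 2. Stack: [-1, 2]
BINARY_OP // → -1 // 2 = -1. Stack: [-1]
STORE_FAST x → x=-1. Stack: []
LOAD_FAST x → push -1. Stack: [-1]
RETURN_VALUE → return -1.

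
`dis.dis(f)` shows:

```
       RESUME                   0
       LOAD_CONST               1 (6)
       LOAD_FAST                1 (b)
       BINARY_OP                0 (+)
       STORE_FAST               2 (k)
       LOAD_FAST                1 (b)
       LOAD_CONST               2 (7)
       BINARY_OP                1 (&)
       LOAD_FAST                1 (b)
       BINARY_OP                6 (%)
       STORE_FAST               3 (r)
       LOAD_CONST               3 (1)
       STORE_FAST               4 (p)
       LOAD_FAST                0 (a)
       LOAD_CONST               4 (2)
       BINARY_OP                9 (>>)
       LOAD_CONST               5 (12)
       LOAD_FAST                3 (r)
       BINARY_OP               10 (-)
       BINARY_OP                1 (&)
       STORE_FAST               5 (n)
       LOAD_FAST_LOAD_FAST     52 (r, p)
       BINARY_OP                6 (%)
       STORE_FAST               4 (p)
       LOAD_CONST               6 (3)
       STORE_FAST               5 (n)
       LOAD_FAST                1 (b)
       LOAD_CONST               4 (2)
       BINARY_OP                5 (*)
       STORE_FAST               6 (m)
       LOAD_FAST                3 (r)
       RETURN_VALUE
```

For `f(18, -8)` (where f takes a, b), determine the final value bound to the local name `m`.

-16

LOAD_CONST → push 6. Stack: [6]
LOAD_FAST b → push -8. Stack: [6, -8]
BINARY_OP + → 6 + -8 = -2. Stack: [-2]
STORE_FAST k → k=-2. Stack: []
LOAD_FAST b → push -8. Stack: [-8]
LOAD_CONST → push 7. Stack: [-8, 7]
BINARY_OP & → -8 & 7 = 0. Stack: [0]
LOAD_FAST b → push -8. Stack: [0, -8]
BINARY_OP % → 0 % -8 = 0. Stack: [0]
STORE_FAST r → r=0. Stack: []
LOAD_CONST → push 1. Stack: [1]
STORE_FAST p → p=1. Stack: []
LOAD_FAST a → push 18. Stack: [18]
LOAD_CONST → push 2. Stack: [18, 2]
BINARY_OP >> → 18 >> 2 = 4. Stack: [4]
LOAD_CONST → push 12. Stack: [4, 12]
LOAD_FAST r → push 0. Stack: [4, 12, 0]
BINARY_OP - → 12 - 0 = 12. Stack: [4, 12]
BINARY_OP & → 4 & 12 = 4. Stack: [4]
STORE_FAST n → n=4. Stack: []
LOAD_FAST_LOAD_FAST r,p → push 0,1. Stack: [0, 1]
BINARY_OP % → 0 % 1 = 0. Stack: [0]
STORE_FAST p → p=0. Stack: []
LOAD_CONST → push 3. Stack: [3]
STORE_FAST n → n=3. Stack: []
LOAD_FAST b → push -8. Stack: [-8]
LOAD_CONST → push 2. Stack: [-8, 2]
BINARY_OP * → -8 * 2 = -16. Stack: [-16]
STORE_FAST m → m=-16. Stack: []
LOAD_FAST r → push 0. Stack: [0]
RETURN_VALUE → return 0.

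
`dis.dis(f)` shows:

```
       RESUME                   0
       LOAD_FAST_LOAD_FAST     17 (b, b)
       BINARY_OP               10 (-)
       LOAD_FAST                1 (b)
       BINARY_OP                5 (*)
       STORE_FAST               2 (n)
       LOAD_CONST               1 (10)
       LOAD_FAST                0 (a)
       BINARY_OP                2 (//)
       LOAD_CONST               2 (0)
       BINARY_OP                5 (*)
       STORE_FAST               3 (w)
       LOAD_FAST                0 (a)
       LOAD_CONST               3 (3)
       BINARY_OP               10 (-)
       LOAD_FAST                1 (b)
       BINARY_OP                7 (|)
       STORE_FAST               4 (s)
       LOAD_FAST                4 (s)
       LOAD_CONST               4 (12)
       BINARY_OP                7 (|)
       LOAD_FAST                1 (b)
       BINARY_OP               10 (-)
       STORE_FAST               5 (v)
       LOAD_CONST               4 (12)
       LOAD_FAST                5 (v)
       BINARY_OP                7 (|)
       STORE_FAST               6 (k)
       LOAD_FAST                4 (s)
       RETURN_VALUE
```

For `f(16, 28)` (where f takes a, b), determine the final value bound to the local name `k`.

LOAD_FAST_LOAD_FAST b,b → push 28,28. Stack: [28, 28]
BINARY_OP - → 28 - 28 = 0. Stack: [0]
LOAD_FAST b → push 28. Stack: [0, 28]
BINARY_OP * → 0 * 28 = 0. Stack: [0]
STORE_FAST n → n=0. Stack: []
LOAD_CONST → push 10. Stack: [10]
LOAD_FAST a → push 16. Stack: [10, 16]
BINARY_OP // → 10 // 16 = 0. Stack: [0]
LOAD_CONST → push 0. Stack: [0, 0]
BINARY_OP * → 0 * 0 = 0. Stack: [0]
STORE_FAST w → w=0. Stack: []
LOAD_FAST a → push 16. Stack: [16]
LOAD_CONST → push 3. Stack: [16, 3]
BINARY_OP - → 16 - 3 = 13. Stack: [13]
LOAD_FAST b → push 28. Stack: [13, 28]
BINARY_OP | → 13 | 28 = 29. Stack: [29]
STORE_FAST s → s=29. Stack: []
LOAD_FAST s → push 29. Stack: [29]
LOAD_CONST → push 12. Stack: [29, 12]
BINARY_OP | → 29 | 12 = 29. Stack: [29]
LOAD_FAST b → push 28. Stack: [29, 28]
BINARY_OP - → 29 - 28 = 1. Stack: [1]
STORE_FAST v → v=1. Stack: []
LOAD_CONST → push 12. Stack: [12]
LOAD_FAST v → push 1. Stack: [12, 1]
BINARY_OP | → 12 | 1 = 13. Stack: [13]
STORE_FAST k → k=13. Stack: []
LOAD_FAST s → push 29. Stack: [29]
RETURN_VALUE → return 29.

13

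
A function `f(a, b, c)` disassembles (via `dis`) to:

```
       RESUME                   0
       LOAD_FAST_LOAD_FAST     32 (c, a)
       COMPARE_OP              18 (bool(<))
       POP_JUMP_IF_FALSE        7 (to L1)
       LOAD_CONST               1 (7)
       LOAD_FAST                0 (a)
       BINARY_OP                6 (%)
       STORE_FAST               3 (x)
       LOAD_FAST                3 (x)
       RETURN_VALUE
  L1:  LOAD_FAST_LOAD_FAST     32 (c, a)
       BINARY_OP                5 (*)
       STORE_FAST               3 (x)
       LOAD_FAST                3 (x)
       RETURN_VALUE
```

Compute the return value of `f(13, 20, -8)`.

7

LOAD_FAST_LOAD_FAST c,a → push -8,13. Stack: [-8, 13]
COMPARE_OP bool(<) → -8 vs 13 = True. Stack: [True]
POP_JUMP_IF_FALSE → pop True; no jump. Stack: []
LOAD_CONST → push 7. Stack: [7]
LOAD_FAST a → push 13. Stack: [7, 13]
BINARY_OP % → 7 % 13 = 7. Stack: [7]
STORE_FAST x → x=7. Stack: []
LOAD_FAST x → push 7. Stack: [7]
RETURN_VALUE → return 7.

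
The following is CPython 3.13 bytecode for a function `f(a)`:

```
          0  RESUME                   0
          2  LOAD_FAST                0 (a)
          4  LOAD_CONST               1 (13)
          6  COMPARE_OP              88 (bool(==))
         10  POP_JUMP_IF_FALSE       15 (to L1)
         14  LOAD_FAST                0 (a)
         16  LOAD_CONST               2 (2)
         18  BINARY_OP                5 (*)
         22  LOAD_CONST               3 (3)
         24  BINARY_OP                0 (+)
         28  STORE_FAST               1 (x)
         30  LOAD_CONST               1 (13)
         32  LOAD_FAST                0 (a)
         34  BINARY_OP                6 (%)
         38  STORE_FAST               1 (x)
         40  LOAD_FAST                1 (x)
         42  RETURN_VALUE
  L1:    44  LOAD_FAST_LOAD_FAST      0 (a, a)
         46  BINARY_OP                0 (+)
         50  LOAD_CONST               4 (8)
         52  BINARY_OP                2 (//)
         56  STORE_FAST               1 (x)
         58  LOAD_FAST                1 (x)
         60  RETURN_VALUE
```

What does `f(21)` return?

LOAD_FAST a → push 21. Stack: [21]
LOAD_CONST → push 13. Stack: [21, 13]
COMPARE_OP bool(==) → 21 vs 13 = False. Stack: [False]
POP_JUMP_IF_FALSE → pop False; jump. Stack: []
LOAD_FAST_LOAD_FAST a,a → push 21,21. Stack: [21, 21]
BINARY_OP + → 21 + 21 = 42. Stack: [42]
LOAD_CONST → push 8. Stack: [42, 8]
BINARY_OP // → 42 // 8 = 5. Stack: [5]
STORE_FAST x → x=5. Stack: []
LOAD_FAST x → push 5. Stack: [5]
RETURN_VALUE → return 5.

5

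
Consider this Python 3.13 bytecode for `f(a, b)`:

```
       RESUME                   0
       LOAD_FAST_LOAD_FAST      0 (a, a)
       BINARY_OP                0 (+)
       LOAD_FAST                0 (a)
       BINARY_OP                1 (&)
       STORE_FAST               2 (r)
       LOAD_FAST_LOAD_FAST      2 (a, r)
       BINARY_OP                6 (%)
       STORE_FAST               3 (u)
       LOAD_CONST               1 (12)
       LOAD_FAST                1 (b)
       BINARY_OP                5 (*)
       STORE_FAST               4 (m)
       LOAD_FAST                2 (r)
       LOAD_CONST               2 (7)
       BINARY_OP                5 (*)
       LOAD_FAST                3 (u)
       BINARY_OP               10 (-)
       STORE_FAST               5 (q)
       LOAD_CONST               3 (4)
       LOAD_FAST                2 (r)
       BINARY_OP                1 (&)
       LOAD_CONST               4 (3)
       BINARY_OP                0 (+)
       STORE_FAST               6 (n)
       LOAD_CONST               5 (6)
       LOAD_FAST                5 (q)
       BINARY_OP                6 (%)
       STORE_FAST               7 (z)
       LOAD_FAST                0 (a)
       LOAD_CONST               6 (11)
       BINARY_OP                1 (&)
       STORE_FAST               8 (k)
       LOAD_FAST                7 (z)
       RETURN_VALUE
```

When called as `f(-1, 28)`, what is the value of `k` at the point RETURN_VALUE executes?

LOAD_FAST_LOAD_FAST a,a → push -1,-1. Stack: [-1, -1]
BINARY_OP + → -1 + -1 = -2. Stack: [-2]
LOAD_FAST a → push -1. Stack: [-2, -1]
BINARY_OP & → -2 & -1 = -2. Stack: [-2]
STORE_FAST r → r=-2. Stack: []
LOAD_FAST_LOAD_FAST a,r → push -1,-2. Stack: [-1, -2]
BINARY_OP % → -1 % -2 = -1. Stack: [-1]
STORE_FAST u → u=-1. Stack: []
LOAD_CONST → push 12. Stack: [12]
LOAD_FAST b → push 28. Stack: [12, 28]
BINARY_OP * → 12 * 28 = 336. Stack: [336]
STORE_FAST m → m=336. Stack: []
LOAD_FAST r → push -2. Stack: [-2]
LOAD_CONST → push 7. Stack: [-2, 7]
BINARY_OP * → -2 * 7 = -14. Stack: [-14]
LOAD_FAST u → push -1. Stack: [-14, -1]
BINARY_OP - → -14 - -1 = -13. Stack: [-13]
STORE_FAST q → q=-13. Stack: []
LOAD_CONST → push 4. Stack: [4]
LOAD_FAST r → push -2. Stack: [4, -2]
BINARY_OP & → 4 & -2 = 4. Stack: [4]
LOAD_CONST → push 3. Stack: [4, 3]
BINARY_OP + → 4 + 3 = 7. Stack: [7]
STORE_FAST n → n=7. Stack: []
LOAD_CONST → push 6. Stack: [6]
LOAD_FAST q → push -13. Stack: [6, -13]
BINARY_OP % → 6 % -13 = -7. Stack: [-7]
STORE_FAST z → z=-7. Stack: []
LOAD_FAST a → push -1. Stack: [-1]
LOAD_CONST → push 11. Stack: [-1, 11]
BINARY_OP & → -1 & 11 = 11. Stack: [11]
STORE_FAST k → k=11. Stack: []
LOAD_FAST z → push -7. Stack: [-7]
RETURN_VALUE → return -7.

11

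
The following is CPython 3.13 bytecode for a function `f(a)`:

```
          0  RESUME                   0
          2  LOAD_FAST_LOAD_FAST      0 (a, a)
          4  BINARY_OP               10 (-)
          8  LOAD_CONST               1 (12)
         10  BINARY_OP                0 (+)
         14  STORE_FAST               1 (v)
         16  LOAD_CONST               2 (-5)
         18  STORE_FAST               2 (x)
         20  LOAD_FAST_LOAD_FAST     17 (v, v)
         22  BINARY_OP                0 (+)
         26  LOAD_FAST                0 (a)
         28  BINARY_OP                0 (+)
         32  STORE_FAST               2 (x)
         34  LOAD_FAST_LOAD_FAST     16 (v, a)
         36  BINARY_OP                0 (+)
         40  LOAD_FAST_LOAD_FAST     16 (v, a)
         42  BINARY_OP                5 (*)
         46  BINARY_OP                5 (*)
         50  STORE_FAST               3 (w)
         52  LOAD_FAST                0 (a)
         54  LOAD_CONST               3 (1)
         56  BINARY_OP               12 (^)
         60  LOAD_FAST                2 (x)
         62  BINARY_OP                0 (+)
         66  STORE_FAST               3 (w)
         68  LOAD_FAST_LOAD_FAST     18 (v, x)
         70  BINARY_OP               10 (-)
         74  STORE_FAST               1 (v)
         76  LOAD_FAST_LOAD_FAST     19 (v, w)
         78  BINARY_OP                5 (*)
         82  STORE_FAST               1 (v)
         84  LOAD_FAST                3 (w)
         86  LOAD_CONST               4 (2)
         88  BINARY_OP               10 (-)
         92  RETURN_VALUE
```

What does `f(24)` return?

LOAD_FAST_LOAD_FAST a,a → push 24,24. Stack: [24, 24]
BINARY_OP - → 24 - 24 = 0. Stack: [0]
LOAD_CONST → push 12. Stack: [0, 12]
BINARY_OP + → 0 + 12 = 12. Stack: [12]
STORE_FAST v → v=12. Stack: []
LOAD_CONST → push -5. Stack: [-5]
STORE_FAST x → x=-5. Stack: []
LOAD_FAST_LOAD_FAST v,v → push 12,12. Stack: [12, 12]
BINARY_OP + → 12 + 12 = 24. Stack: [24]
LOAD_FAST a → push 24. Stack: [24, 24]
BINARY_OP + → 24 + 24 = 48. Stack: [48]
STORE_FAST x → x=48. Stack: []
LOAD_FAST_LOAD_FAST v,a → push 12,24. Stack: [12, 24]
BINARY_OP + → 12 + 24 = 36. Stack: [36]
LOAD_FAST_LOAD_FAST v,a → push 12,24. Stack: [36, 12, 24]
BINARY_OP * → 12 * 24 = 288. Stack: [36, 288]
BINARY_OP * → 36 * 288 = 10368. Stack: [10368]
STORE_FAST w → w=10368. Stack: []
LOAD_FAST a → push 24. Stack: [24]
LOAD_CONST → push 1. Stack: [24, 1]
BINARY_OP ^ → 24 ^ 1 = 25. Stack: [25]
LOAD_FAST x → push 48. Stack: [25, 48]
BINARY_OP + → 25 + 48 = 73. Stack: [73]
STORE_FAST w → w=73. Stack: []
LOAD_FAST_LOAD_FAST v,x → push 12,48. Stack: [12, 48]
BINARY_OP - → 12 - 48 = -36. Stack: [-36]
STORE_FAST v → v=-36. Stack: []
LOAD_FAST_LOAD_FAST v,w → push -36,73. Stack: [-36, 73]
BINARY_OP * → -36 * 73 = -2628. Stack: [-2628]
STORE_FAST v → v=-2628. Stack: []
LOAD_FAST w → push 73. Stack: [73]
LOAD_CONST → push 2. Stack: [73, 2]
BINARY_OP - → 73 - 2 = 71. Stack: [71]
RETURN_VALUE → return 71.

71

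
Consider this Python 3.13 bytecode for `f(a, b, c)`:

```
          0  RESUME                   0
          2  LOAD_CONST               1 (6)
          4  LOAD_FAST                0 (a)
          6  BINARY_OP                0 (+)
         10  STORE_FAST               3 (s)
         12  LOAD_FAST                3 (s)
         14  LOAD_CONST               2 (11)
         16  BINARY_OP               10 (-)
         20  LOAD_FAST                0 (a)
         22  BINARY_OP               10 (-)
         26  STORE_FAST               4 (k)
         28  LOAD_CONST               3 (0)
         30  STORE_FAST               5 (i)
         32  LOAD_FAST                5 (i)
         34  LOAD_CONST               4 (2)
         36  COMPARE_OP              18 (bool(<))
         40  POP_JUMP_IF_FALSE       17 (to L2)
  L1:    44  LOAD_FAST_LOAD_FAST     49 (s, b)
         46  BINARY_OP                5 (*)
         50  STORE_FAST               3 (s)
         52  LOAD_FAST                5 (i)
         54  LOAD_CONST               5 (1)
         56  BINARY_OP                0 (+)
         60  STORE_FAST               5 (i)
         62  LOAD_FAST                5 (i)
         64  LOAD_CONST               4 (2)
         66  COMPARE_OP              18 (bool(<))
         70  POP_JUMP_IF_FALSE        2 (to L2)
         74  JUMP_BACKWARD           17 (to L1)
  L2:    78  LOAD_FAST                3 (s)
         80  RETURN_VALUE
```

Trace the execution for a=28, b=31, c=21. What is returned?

LOAD_CONST → push 6. Stack: [6]
LOAD_FAST a → push 28. Stack: [6, 28]
BINARY_OP + → 6 + 28 = 34. Stack: [34]
STORE_FAST s → s=34. Stack: []
LOAD_FAST s → push 34. Stack: [34]
LOAD_CONST → push 11. Stack: [34, 11]
BINARY_OP - → 34 - 11 = 23. Stack: [23]
LOAD_FAST a → push 28. Stack: [23, 28]
BINARY_OP - → 23 - 28 = -5. Stack: [-5]
STORE_FAST k → k=-5. Stack: []
LOAD_CONST → push 0. Stack: [0]
STORE_FAST i → i=0. Stack: []
LOAD_FAST i → push 0. Stack: [0]
LOAD_CONST → push 2. Stack: [0, 2]
COMPARE_OP bool(<) → 0 vs 2 = True. Stack: [True]
POP_JUMP_IF_FALSE → pop True; no jump. Stack: []
LOAD_FAST_LOAD_FAST s,b → push 34,31. Stack: [34, 31]
BINARY_OP * → 34 * 31 = 1054. Stack: [1054]
STORE_FAST s → s=1054. Stack: []
LOAD_FAST i → push 0. Stack: [0]
LOAD_CONST → push 1. Stack: [0, 1]
BINARY_OP + → 0 + 1 = 1. Stack: [1]
STORE_FAST i → i=1. Stack: []
LOAD_FAST i → push 1. Stack: [1]
LOAD_CONST → push 2. Stack: [1, 2]
COMPARE_OP bool(<) → 1 vs 2 = True. Stack: [True]
POP_JUMP_IF_FALSE → pop True; no jump. Stack: []
LOAD_FAST_LOAD_FAST s,b → push 1054,31. Stack: [1054, 31]
BINARY_OP * → 1054 * 31 = 32674. Stack: [32674]
STORE_FAST s → s=32674. Stack: []
LOAD_FAST i → push 1. Stack: [1]
LOAD_CONST → push 1. Stack: [1, 1]
BINARY_OP + → 1 + 1 = 2. Stack: [2]
STORE_FAST i → i=2. Stack: []
LOAD_FAST i → push 2. Stack: [2]
LOAD_CONST → push 2. Stack: [2, 2]
COMPARE_OP bool(<) → 2 vs 2 = False. Stack: [False]
POP_JUMP_IF_FALSE → pop False; jump. Stack: []
LOAD_FAST s → push 32674. Stack: [32674]
RETURN_VALUE → return 32674.

32674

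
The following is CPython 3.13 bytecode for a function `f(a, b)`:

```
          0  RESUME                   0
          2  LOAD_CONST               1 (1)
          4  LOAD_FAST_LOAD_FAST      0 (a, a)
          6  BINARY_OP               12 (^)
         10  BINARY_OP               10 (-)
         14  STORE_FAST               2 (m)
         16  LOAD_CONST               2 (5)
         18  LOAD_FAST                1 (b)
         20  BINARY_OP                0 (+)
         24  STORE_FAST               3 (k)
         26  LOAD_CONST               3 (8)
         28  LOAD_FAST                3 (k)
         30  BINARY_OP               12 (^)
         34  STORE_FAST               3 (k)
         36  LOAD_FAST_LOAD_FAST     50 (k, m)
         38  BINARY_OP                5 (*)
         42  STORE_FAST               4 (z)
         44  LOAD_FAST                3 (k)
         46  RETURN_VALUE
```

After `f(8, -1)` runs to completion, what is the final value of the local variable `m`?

1

LOAD_CONST → push 1. Stack: [1]
LOAD_FAST_LOAD_FAST a,a → push 8,8. Stack: [1, 8, 8]
BINARY_OP ^ → 8 ^ 8 = 0. Stack: [1, 0]
BINARY_OP - → 1 - 0 = 1. Stack: [1]
STORE_FAST m → m=1. Stack: []
LOAD_CONST → push 5. Stack: [5]
LOAD_FAST b → push -1. Stack: [5, -1]
BINARY_OP + → 5 + -1 = 4. Stack: [4]
STORE_FAST k → k=4. Stack: []
LOAD_CONST → push 8. Stack: [8]
LOAD_FAST k → push 4. Stack: [8, 4]
BINARY_OP ^ → 8 ^ 4 = 12. Stack: [12]
STORE_FAST k → k=12. Stack: []
LOAD_FAST_LOAD_FAST k,m → push 12,1. Stack: [12, 1]
BINARY_OP * → 12 * 1 = 12. Stack: [12]
STORE_FAST z → z=12. Stack: []
LOAD_FAST k → push 12. Stack: [12]
RETURN_VALUE → return 12.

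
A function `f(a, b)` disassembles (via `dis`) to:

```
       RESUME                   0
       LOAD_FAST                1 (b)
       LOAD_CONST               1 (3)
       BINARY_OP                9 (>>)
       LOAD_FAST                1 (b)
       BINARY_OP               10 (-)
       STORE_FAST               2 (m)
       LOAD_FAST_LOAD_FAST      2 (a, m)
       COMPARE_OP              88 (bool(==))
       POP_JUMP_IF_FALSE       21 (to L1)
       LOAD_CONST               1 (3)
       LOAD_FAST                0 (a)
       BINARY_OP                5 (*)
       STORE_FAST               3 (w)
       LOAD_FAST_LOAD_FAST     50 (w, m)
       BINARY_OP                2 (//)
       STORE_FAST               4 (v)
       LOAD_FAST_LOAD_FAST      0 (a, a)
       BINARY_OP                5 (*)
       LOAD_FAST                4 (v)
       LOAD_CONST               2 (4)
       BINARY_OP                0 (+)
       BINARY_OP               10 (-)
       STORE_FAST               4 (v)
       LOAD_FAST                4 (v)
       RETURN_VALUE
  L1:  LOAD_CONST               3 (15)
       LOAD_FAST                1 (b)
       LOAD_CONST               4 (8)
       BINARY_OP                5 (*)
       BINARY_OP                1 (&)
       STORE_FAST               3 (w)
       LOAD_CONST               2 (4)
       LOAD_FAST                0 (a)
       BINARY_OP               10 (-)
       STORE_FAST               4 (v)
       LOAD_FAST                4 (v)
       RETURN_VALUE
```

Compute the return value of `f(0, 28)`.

LOAD_FAST b → push 28. Stack: [28]
LOAD_CONST → push 3. Stack: [28, 3]
BINARY_OP >> → 28 >> 3 = 3. Stack: [3]
LOAD_FAST b → push 28. Stack: [3, 28]
BINARY_OP - → 3 - 28 = -25. Stack: [-25]
STORE_FAST m → m=-25. Stack: []
LOAD_FAST_LOAD_FAST a,m → push 0,-25. Stack: [0, -25]
COMPARE_OP bool(==) → 0 vs -25 = False. Stack: [False]
POP_JUMP_IF_FALSE → pop False; jump. Stack: []
LOAD_CONST → push 15. Stack: [15]
LOAD_FAST b → push 28. Stack: [15, 28]
LOAD_CONST → push 8. Stack: [15, 28, 8]
BINARY_OP * → 28 * 8 = 224. Stack: [15, 224]
BINARY_OP & → 15 & 224 = 0. Stack: [0]
STORE_FAST w → w=0. Stack: []
LOAD_CONST → push 4. Stack: [4]
LOAD_FAST a → push 0. Stack: [4, 0]
BINARY_OP - → 4 - 0 = 4. Stack: [4]
STORE_FAST v → v=4. Stack: []
LOAD_FAST v → push 4. Stack: [4]
RETURN_VALUE → return 4.

4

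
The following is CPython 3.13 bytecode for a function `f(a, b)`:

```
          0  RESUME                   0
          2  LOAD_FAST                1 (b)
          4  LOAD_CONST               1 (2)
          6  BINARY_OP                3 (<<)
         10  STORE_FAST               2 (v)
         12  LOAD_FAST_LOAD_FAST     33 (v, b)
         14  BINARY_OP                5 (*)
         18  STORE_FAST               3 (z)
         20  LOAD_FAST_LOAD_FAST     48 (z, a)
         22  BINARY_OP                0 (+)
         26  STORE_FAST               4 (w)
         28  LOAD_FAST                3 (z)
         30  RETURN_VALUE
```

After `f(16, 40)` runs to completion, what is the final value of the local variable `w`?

LOAD_FAST b → push 40. Stack: [40]
LOAD_CONST → push 2. Stack: [40, 2]
BINARY_OP << → 40 << 2 = 160. Stack: [160]
STORE_FAST v → v=160. Stack: []
LOAD_FAST_LOAD_FAST v,b → push 160,40. Stack: [160, 40]
BINARY_OP * → 160 * 40 = 6400. Stack: [6400]
STORE_FAST z → z=6400. Stack: []
LOAD_FAST_LOAD_FAST z,a → push 6400,16. Stack: [6400, 16]
BINARY_OP + → 6400 + 16 = 6416. Stack: [6416]
STORE_FAST w → w=6416. Stack: []
LOAD_FAST z → push 6400. Stack: [6400]
RETURN_VALUE → return 6400.

6416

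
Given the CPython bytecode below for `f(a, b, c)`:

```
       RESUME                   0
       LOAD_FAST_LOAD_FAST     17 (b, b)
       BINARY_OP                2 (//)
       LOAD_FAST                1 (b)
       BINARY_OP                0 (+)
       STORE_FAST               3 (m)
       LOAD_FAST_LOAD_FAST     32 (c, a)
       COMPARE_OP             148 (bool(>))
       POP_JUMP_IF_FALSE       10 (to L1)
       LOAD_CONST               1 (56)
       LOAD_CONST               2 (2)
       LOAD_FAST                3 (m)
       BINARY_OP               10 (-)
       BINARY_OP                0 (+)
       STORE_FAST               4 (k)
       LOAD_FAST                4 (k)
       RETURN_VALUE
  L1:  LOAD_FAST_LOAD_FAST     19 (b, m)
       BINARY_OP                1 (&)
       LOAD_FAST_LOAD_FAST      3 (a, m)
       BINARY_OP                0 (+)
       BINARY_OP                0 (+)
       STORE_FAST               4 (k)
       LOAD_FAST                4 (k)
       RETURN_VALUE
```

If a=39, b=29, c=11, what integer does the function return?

LOAD_FAST_LOAD_FAST b,b → push 29,29. Stack: [29, 29]
BINARY_OP // → 29 // 29 = 1. Stack: [1]
LOAD_FAST b → push 29. Stack: [1, 29]
BINARY_OP + → 1 + 29 = 30. Stack: [30]
STORE_FAST m → m=30. Stack: []
LOAD_FAST_LOAD_FAST c,a → push 11,39. Stack: [11, 39]
COMPARE_OP bool(>) → 11 vs 39 = False. Stack: [False]
POP_JUMP_IF_FALSE → pop False; jump. Stack: []
LOAD_FAST_LOAD_FAST b,m → push 29,30. Stack: [29, 30]
BINARY_OP & → 29 & 30 = 28. Stack: [28]
LOAD_FAST_LOAD_FAST a,m → push 39,30. Stack: [28, 39, 30]
BINARY_OP + → 39 + 30 = 69. Stack: [28, 69]
BINARY_OP + → 28 + 69 = 97. Stack: [97]
STORE_FAST k → k=97. Stack: []
LOAD_FAST k → push 97. Stack: [97]
RETURN_VALUE → return 97.

97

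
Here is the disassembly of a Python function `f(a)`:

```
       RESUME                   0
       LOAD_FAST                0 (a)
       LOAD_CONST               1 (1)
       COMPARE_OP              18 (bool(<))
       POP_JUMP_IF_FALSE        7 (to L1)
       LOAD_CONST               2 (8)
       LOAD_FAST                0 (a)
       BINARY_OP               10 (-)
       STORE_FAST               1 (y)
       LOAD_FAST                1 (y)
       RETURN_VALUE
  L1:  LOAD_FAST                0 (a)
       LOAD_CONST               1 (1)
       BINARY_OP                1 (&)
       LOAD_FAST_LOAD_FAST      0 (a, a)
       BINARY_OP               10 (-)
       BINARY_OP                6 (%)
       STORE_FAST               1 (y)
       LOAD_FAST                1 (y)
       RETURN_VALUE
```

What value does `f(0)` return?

8

LOAD_FAST a → push 0. Stack: [0]
LOAD_CONST → push 1. Stack: [0, 1]
COMPARE_OP bool(<) → 0 vs 1 = True. Stack: [True]
POP_JUMP_IF_FALSE → pop True; no jump. Stack: []
LOAD_CONST → push 8. Stack: [8]
LOAD_FAST a → push 0. Stack: [8, 0]
BINARY_OP - → 8 - 0 = 8. Stack: [8]
STORE_FAST y → y=8. Stack: []
LOAD_FAST y → push 8. Stack: [8]
RETURN_VALUE → return 8.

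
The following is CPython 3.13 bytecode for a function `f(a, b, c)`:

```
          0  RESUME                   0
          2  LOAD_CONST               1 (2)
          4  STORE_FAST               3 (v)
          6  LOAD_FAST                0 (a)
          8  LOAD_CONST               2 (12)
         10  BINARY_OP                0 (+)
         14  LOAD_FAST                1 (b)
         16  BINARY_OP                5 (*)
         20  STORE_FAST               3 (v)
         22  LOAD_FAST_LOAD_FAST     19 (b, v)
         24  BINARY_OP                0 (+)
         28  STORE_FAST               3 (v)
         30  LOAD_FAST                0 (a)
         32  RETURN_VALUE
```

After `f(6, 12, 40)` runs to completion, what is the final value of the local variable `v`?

228

LOAD_CONST → push 2. Stack: [2]
STORE_FAST v → v=2. Stack: []
LOAD_FAST a → push 6. Stack: [6]
LOAD_CONST → push 12. Stack: [6, 12]
BINARY_OP + → 6 + 12 = 18. Stack: [18]
LOAD_FAST b → push 12. Stack: [18, 12]
BINARY_OP * → 18 * 12 = 216. Stack: [216]
STORE_FAST v → v=216. Stack: []
LOAD_FAST_LOAD_FAST b,v → push 12,216. Stack: [12, 216]
BINARY_OP + → 12 + 216 = 228. Stack: [228]
STORE_FAST v → v=228. Stack: []
LOAD_FAST a → push 6. Stack: [6]
RETURN_VALUE → return 6.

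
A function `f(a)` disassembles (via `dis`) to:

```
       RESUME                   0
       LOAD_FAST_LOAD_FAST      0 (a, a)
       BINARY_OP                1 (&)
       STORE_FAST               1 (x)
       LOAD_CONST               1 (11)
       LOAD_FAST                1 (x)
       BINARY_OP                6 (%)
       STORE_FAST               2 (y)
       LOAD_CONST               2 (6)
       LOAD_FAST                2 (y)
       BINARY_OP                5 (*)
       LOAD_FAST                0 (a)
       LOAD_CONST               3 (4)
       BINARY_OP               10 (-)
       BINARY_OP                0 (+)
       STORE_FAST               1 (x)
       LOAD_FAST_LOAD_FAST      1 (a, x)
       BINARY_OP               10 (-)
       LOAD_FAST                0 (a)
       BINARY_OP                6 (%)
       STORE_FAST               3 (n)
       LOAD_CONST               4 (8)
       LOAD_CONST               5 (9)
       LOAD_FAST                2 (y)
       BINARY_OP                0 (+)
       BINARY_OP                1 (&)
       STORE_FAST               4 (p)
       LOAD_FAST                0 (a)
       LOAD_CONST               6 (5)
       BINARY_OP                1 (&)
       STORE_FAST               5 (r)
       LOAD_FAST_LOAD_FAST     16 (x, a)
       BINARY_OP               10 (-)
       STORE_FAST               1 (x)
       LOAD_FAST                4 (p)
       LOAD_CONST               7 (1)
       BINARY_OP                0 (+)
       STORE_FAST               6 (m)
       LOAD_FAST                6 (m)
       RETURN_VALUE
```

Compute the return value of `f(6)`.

LOAD_FAST_LOAD_FAST a,a → push 6,6. Stack: [6, 6]
BINARY_OP & → 6 & 6 = 6. Stack: [6]
STORE_FAST x → x=6. Stack: []
LOAD_CONST → push 11. Stack: [11]
LOAD_FAST x → push 6. Stack: [11, 6]
BINARY_OP % → 11 % 6 = 5. Stack: [5]
STORE_FAST y → y=5. Stack: []
LOAD_CONST → push 6. Stack: [6]
LOAD_FAST y → push 5. Stack: [6, 5]
BINARY_OP * → 6 * 5 = 30. Stack: [30]
LOAD_FAST a → push 6. Stack: [30, 6]
LOAD_CONST → push 4. Stack: [30, 6, 4]
BINARY_OP - → 6 - 4 = 2. Stack: [30, 2]
BINARY_OP + → 30 + 2 = 32. Stack: [32]
STORE_FAST x → x=32. Stack: []
LOAD_FAST_LOAD_FAST a,x → push 6,32. Stack: [6, 32]
BINARY_OP - → 6 - 32 = -26. Stack: [-26]
LOAD_FAST a → push 6. Stack: [-26, 6]
BINARY_OP % → -26 % 6 = 4. Stack: [4]
STORE_FAST n → n=4. Stack: []
LOAD_CONST → push 8. Stack: [8]
LOAD_CONST → push 9. Stack: [8, 9]
LOAD_FAST y → push 5. Stack: [8, 9, 5]
BINARY_OP + → 9 + 5 = 14. Stack: [8, 14]
BINARY_OP & → 8 & 14 = 8. Stack: [8]
STORE_FAST p → p=8. Stack: []
LOAD_FAST a → push 6. Stack: [6]
LOAD_CONST → push 5. Stack: [6, 5]
BINARY_OP & → 6 & 5 = 4. Stack: [4]
STORE_FAST r → r=4. Stack: []
LOAD_FAST_LOAD_FAST x,a → push 32,6. Stack: [32, 6]
BINARY_OP - → 32 - 6 = 26. Stack: [26]
STORE_FAST x → x=26. Stack: []
LOAD_FAST p → push 8. Stack: [8]
LOAD_CONST → push 1. Stack: [8, 1]
BINARY_OP + → 8 + 1 = 9. Stack: [9]
STORE_FAST m → m=9. Stack: []
LOAD_FAST m → push 9. Stack: [9]
RETURN_VALUE → return 9.

9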